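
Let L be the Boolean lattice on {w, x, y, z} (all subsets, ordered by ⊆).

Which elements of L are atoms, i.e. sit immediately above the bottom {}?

The atoms are exactly the elements that cover {}: {w}, {x}, {y}, {z}.

{w}, {x}, {y}, {z}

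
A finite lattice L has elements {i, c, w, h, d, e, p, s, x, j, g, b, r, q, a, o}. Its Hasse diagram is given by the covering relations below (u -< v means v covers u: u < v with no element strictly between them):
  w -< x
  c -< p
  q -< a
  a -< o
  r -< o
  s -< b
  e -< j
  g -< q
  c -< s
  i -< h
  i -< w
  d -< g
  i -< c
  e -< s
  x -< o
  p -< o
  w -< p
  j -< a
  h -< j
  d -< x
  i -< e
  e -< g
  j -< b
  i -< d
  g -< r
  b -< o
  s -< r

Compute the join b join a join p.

Common upper bounds of {b, a, p}: o.
The least among these is o.

o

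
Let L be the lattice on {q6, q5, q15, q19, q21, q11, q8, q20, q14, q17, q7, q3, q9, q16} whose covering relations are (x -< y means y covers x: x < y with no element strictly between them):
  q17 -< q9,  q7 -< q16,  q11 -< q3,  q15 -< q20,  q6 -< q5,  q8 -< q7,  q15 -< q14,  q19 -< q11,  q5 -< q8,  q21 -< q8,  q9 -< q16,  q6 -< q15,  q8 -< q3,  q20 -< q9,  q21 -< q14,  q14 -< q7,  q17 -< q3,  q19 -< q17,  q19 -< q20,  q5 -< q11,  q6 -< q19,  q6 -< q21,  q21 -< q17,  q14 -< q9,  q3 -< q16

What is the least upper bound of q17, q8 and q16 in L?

Common upper bounds of {q17, q8, q16}: q16.
The least among these is q16.

q16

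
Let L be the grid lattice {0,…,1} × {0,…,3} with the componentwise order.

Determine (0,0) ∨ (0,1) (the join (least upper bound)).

In a product of chains, the join is componentwise max, giving (0,1).

(0,1)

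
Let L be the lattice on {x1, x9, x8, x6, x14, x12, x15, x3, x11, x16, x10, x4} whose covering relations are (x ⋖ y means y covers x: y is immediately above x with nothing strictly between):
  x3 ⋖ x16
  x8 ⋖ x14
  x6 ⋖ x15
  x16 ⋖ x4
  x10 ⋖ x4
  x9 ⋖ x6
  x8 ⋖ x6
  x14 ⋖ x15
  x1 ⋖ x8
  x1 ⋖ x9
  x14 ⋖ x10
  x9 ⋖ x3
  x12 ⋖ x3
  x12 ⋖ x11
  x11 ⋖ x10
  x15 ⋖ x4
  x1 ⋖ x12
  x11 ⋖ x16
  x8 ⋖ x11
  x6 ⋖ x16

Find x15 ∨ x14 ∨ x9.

x15

Common upper bounds of {x15, x14, x9}: x15, x4.
The least among these is x15.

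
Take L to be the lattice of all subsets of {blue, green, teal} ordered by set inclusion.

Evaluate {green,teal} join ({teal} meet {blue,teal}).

{teal} ∧ {blue,teal} = {teal}
{green,teal} ∨ {teal} = {green,teal}

{green,teal}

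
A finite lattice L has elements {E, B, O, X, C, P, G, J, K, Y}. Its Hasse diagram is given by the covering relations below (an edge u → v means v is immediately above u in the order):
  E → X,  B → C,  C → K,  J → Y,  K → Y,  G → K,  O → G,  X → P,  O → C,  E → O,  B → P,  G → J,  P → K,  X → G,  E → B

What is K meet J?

Common lower bounds of {K, J}: E, G, O, X.
The greatest among these is G.

G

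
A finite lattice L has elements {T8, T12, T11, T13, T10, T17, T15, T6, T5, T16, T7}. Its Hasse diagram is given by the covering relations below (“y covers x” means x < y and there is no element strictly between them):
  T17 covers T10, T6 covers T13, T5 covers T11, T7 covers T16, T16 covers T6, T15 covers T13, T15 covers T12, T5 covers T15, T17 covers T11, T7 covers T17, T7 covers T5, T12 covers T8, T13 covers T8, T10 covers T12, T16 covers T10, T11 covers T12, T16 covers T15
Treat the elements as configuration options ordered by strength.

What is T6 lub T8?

T6

Common upper bounds of {T6, T8}: T16, T6, T7.
The least among these is T6.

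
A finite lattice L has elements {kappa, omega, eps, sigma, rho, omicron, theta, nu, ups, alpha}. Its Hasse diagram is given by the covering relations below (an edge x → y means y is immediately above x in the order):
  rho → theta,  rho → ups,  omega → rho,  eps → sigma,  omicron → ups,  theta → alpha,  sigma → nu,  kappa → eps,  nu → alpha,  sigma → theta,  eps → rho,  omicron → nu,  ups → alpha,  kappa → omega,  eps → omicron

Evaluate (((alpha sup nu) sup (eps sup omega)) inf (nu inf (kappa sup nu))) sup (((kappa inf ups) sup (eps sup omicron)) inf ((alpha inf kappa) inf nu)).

nu

alpha ∨ nu = alpha
eps ∨ omega = rho
alpha ∨ rho = alpha
kappa ∨ nu = nu
nu ∧ nu = nu
alpha ∧ nu = nu
kappa ∧ ups = kappa
eps ∨ omicron = omicron
kappa ∨ omicron = omicron
alpha ∧ kappa = kappa
kappa ∧ nu = kappa
omicron ∧ kappa = kappa
nu ∨ kappa = nu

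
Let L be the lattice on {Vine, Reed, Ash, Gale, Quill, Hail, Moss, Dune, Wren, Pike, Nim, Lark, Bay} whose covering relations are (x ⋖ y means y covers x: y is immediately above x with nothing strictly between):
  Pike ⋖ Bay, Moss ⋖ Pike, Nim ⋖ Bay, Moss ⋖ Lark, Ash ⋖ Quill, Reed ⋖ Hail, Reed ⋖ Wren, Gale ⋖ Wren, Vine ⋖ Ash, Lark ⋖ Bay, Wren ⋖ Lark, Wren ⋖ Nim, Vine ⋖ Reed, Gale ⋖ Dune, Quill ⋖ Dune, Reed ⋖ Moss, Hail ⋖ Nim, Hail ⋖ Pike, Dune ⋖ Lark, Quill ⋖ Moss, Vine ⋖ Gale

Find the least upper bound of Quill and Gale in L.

Common upper bounds of {Quill, Gale}: Bay, Dune, Lark.
The least among these is Dune.

Dune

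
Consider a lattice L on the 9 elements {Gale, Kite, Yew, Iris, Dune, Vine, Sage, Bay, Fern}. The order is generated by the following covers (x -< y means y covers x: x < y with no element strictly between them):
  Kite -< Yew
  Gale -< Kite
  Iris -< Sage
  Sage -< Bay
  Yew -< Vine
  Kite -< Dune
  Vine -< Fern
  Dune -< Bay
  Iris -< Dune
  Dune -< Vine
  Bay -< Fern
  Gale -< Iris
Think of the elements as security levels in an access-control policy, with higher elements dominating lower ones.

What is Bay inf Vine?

Common lower bounds of {Bay, Vine}: Dune, Gale, Iris, Kite.
The greatest among these is Dune.

Dune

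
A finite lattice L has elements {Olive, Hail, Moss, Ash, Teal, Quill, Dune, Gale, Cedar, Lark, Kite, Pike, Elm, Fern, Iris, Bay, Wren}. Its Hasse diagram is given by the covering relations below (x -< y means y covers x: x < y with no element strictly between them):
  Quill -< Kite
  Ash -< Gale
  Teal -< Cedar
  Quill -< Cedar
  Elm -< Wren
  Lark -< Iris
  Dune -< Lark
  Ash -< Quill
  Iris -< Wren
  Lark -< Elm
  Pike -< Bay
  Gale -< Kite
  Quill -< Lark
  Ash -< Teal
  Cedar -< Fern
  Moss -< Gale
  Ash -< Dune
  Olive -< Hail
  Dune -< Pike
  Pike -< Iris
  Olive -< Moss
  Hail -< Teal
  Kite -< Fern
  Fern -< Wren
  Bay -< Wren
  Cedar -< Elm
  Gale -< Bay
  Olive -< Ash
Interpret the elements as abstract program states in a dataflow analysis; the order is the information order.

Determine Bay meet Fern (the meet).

Common lower bounds of {Bay, Fern}: Ash, Gale, Moss, Olive.
The greatest among these is Gale.

Gale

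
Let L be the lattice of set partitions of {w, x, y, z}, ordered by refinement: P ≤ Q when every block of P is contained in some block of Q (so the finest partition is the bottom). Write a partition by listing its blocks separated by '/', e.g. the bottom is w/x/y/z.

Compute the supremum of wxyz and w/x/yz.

Common upper bounds of {wxyz, w/x/yz}: wxyz.
The least among these is wxyz.

wxyz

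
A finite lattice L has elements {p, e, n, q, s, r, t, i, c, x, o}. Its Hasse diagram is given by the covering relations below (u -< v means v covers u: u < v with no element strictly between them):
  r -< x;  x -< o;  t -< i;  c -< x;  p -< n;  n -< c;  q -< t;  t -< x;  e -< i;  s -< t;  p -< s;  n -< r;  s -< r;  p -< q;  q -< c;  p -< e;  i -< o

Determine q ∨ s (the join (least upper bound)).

t

Common upper bounds of {q, s}: i, o, t, x.
The least among these is t.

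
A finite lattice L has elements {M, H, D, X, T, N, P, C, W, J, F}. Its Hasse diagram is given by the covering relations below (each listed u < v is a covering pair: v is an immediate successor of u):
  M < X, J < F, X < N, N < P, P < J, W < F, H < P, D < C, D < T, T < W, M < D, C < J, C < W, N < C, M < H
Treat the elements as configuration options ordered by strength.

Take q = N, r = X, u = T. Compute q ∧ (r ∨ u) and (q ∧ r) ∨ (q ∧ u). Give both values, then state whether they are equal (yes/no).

N; X; no

r ∨ u = W, so q ∧ (r ∨ u) = N ∧ W = N.
q ∧ r = X and q ∧ u = M, so (q ∧ r) ∨ (q ∧ u) = X ∨ M = X.
Equal: no.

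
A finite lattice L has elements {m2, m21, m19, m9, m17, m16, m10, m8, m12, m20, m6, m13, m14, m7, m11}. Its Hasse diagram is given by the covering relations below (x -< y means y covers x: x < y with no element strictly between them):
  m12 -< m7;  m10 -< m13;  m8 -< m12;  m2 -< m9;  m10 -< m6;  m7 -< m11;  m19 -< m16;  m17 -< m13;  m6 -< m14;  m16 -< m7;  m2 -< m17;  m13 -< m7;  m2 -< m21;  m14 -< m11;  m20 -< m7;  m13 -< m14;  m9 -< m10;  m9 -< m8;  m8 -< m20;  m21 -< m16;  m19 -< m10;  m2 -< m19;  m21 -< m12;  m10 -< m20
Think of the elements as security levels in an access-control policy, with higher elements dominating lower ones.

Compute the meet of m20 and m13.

Common lower bounds of {m20, m13}: m10, m19, m2, m9.
The greatest among these is m10.

m10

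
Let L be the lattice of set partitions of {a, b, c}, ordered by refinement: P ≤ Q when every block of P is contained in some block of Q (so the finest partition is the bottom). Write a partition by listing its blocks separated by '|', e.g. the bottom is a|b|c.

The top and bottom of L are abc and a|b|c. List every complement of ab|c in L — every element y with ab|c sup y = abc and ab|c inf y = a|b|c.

ac|b, a|bc

Need y with ab|c ∨ y = abc and ab|c ∧ y = a|b|c.
Checking each element gives: ac|b, a|bc.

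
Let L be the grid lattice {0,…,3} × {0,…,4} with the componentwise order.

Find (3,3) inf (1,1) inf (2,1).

(1,1)

Common lower bounds of {(3,3), (1,1), (2,1)}: (0,0), (0,1), (1,0), (1,1).
The greatest among these is (1,1).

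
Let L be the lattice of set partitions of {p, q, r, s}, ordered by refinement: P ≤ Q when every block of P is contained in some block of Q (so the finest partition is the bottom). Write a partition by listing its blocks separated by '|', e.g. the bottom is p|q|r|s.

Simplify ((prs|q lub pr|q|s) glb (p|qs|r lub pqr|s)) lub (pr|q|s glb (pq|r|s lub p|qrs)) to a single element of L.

prs|q

prs|q ∨ pr|q|s = prs|q
p|qs|r ∨ pqr|s = pqrs
prs|q ∧ pqrs = prs|q
pq|r|s ∨ p|qrs = pqrs
pr|q|s ∧ pqrs = pr|q|s
prs|q ∨ pr|q|s = prs|q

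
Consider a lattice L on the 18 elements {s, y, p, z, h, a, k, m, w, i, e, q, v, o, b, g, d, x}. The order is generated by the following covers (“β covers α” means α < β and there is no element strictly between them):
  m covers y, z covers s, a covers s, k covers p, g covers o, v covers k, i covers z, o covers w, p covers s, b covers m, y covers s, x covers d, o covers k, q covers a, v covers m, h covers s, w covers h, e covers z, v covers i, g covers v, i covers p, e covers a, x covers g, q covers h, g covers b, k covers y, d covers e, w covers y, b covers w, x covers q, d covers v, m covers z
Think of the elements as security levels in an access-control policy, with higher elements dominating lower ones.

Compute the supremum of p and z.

i

Common upper bounds of {p, z}: d, g, i, v, x.
The least among these is i.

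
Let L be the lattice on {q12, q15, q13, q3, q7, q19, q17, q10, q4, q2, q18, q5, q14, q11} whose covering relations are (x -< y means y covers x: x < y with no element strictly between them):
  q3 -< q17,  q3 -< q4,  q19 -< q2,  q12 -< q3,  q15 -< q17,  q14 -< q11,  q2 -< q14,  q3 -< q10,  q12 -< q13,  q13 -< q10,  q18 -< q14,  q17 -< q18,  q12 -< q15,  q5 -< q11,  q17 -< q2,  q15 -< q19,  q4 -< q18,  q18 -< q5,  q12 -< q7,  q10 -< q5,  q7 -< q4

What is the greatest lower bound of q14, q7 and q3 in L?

q12

Common lower bounds of {q14, q7, q3}: q12.
The greatest among these is q12.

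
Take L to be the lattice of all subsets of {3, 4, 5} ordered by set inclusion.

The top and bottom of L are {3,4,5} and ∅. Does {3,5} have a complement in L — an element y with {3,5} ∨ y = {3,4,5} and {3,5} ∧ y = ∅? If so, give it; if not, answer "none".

{4}

Need y with {3,5} ∨ y = {3,4,5} and {3,5} ∧ y = ∅.
Checking each element gives: {4}.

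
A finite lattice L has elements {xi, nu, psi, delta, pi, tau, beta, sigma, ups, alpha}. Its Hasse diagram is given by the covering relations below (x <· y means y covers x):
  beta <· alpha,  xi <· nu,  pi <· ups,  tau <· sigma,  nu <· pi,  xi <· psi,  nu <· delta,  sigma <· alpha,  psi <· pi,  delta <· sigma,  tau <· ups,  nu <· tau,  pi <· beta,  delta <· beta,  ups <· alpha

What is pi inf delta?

nu

Common lower bounds of {pi, delta}: nu, xi.
The greatest among these is nu.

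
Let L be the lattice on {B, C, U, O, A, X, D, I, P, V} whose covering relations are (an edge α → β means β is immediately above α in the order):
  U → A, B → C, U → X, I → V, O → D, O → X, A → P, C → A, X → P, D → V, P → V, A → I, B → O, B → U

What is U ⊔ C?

Common upper bounds of {U, C}: A, I, P, V.
The least among these is A.

A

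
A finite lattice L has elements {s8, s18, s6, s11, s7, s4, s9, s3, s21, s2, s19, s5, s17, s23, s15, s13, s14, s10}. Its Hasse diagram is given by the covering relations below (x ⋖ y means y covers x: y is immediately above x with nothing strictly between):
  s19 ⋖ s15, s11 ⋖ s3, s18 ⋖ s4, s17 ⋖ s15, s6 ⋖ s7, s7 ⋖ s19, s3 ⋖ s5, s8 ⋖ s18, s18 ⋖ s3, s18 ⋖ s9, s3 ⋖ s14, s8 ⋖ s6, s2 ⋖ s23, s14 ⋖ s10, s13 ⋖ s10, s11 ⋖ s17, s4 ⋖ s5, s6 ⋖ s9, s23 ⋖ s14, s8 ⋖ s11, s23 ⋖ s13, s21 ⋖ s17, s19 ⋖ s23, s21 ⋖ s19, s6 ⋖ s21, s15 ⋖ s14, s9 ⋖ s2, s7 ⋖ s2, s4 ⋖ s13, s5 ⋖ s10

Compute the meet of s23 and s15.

Common lower bounds of {s23, s15}: s19, s21, s6, s7, s8.
The greatest among these is s19.

s19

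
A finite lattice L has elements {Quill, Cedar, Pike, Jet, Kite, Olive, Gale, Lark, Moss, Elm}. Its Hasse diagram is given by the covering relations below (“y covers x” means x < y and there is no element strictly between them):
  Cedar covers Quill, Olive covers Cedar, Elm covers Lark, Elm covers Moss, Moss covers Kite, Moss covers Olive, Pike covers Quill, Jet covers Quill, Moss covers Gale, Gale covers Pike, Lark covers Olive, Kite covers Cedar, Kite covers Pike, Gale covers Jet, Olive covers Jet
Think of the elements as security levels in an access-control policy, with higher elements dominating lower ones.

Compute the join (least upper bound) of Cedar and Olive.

Common upper bounds of {Cedar, Olive}: Elm, Lark, Moss, Olive.
The least among these is Olive.

Olive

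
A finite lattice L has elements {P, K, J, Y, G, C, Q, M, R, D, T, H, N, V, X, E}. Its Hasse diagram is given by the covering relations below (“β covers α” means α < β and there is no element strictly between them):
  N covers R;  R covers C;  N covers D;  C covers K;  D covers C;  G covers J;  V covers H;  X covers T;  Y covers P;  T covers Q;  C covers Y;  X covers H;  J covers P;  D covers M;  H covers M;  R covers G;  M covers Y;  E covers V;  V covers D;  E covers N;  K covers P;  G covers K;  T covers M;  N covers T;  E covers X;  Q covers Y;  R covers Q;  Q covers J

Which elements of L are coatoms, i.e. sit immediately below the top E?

The coatoms are exactly the elements covered by E: N, V, X.

N, V, X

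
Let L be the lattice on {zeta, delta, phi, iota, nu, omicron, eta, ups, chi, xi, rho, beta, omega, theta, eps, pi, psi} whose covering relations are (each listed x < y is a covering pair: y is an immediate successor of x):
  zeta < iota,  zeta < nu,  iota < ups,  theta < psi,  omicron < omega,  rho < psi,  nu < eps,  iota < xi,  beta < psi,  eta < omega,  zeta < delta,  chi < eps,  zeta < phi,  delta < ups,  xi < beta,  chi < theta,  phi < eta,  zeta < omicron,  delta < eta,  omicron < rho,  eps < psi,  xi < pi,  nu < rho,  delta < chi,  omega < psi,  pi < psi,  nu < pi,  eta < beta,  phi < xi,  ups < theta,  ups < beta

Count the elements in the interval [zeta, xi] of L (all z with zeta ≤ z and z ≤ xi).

The interval [zeta, xi] = {iota, phi, xi, zeta}, which has 4 elements.

4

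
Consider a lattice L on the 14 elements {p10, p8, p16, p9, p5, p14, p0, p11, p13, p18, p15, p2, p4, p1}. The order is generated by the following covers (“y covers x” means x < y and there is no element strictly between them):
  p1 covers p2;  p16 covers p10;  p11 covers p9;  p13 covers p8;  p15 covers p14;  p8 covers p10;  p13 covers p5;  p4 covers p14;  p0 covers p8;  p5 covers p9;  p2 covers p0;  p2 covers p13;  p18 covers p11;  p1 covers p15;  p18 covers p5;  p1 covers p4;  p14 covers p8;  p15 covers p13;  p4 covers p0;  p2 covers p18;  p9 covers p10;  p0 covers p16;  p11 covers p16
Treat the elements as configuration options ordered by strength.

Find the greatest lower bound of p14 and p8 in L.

p8

Common lower bounds of {p14, p8}: p10, p8.
The greatest among these is p8.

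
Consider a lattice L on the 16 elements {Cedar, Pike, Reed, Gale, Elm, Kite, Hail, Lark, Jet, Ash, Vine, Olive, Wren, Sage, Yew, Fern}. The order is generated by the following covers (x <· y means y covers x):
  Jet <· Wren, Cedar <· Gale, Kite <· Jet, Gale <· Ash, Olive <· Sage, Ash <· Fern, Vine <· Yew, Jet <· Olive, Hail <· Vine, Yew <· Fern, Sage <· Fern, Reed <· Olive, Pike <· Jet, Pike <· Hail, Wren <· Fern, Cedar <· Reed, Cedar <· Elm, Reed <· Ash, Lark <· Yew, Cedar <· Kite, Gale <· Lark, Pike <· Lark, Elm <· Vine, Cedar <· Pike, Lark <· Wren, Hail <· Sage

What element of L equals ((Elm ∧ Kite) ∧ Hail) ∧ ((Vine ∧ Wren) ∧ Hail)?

Cedar

Elm ∧ Kite = Cedar
Cedar ∧ Hail = Cedar
Vine ∧ Wren = Pike
Pike ∧ Hail = Pike
Cedar ∧ Pike = Cedar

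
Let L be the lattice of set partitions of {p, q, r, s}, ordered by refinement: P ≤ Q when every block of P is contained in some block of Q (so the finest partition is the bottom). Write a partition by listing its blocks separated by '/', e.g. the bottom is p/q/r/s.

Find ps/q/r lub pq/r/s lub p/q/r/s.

pqs/r

The join of ps/q/r, pq/r/s, p/q/r/s merges any blocks that overlap across the partitions, giving pqs/r.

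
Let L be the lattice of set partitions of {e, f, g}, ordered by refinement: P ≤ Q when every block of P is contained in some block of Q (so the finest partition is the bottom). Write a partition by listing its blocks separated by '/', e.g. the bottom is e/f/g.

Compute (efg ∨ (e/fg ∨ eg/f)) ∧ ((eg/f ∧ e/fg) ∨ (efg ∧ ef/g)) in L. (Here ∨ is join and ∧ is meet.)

e/fg ∨ eg/f = efg
efg ∨ efg = efg
eg/f ∧ e/fg = e/f/g
efg ∧ ef/g = ef/g
e/f/g ∨ ef/g = ef/g
efg ∧ ef/g = ef/g

ef/g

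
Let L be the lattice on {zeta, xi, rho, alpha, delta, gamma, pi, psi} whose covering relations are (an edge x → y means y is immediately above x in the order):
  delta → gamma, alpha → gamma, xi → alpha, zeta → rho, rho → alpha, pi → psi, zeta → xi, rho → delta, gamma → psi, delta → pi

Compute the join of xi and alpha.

alpha

Common upper bounds of {xi, alpha}: alpha, gamma, psi.
The least among these is alpha.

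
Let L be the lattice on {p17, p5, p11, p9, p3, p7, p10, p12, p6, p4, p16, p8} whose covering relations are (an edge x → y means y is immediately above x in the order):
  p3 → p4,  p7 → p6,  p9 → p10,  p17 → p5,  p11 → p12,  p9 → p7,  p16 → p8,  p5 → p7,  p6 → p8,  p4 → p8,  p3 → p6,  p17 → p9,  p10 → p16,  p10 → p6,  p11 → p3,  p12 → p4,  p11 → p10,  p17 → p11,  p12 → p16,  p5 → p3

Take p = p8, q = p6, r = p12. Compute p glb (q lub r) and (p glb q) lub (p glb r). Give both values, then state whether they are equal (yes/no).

q lub r = p8, so p glb (q lub r) = p8 glb p8 = p8.
p glb q = p6 and p glb r = p12, so (p glb q) lub (p glb r) = p6 lub p12 = p8.
Equal: yes.

p8; p8; yes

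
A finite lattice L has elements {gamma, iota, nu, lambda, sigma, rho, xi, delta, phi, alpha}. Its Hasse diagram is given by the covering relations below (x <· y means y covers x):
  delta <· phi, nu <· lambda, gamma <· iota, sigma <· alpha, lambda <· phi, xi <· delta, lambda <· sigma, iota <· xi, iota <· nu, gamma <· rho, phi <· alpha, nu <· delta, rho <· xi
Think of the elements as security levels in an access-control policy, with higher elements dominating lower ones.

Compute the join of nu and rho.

Common upper bounds of {nu, rho}: alpha, delta, phi.
The least among these is delta.

delta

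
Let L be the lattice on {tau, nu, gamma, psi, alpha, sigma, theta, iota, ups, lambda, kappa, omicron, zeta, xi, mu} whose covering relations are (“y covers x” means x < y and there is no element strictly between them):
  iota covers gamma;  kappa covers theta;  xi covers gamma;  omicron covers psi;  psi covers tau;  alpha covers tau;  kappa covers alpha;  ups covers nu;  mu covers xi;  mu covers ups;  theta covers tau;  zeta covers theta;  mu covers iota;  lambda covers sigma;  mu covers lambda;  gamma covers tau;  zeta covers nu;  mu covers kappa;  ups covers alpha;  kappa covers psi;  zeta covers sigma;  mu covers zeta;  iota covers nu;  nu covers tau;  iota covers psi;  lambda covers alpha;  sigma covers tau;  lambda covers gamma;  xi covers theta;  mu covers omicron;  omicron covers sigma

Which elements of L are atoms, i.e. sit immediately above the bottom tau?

alpha, gamma, nu, psi, sigma, theta

The atoms are exactly the elements that cover tau: alpha, gamma, nu, psi, sigma, theta.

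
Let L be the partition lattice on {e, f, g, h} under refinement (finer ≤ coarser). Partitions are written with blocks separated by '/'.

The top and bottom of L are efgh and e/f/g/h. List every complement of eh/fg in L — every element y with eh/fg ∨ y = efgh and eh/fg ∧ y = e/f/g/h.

Need y with eh/fg ∨ y = efgh and eh/fg ∧ y = e/f/g/h.
Checking each element gives: e/f/gh, e/fh/g, ef/g/h, ef/gh, eg/f/h, eg/fh.

e/f/gh, e/fh/g, ef/g/h, ef/gh, eg/f/h, eg/fh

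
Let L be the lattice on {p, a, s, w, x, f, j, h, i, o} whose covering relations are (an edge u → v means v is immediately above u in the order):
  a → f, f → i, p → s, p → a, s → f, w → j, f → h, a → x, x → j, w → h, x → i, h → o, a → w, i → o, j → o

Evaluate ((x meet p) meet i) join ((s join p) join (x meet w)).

f

x ∧ p = p
p ∧ i = p
s ∨ p = s
x ∧ w = a
s ∨ a = f
p ∨ f = f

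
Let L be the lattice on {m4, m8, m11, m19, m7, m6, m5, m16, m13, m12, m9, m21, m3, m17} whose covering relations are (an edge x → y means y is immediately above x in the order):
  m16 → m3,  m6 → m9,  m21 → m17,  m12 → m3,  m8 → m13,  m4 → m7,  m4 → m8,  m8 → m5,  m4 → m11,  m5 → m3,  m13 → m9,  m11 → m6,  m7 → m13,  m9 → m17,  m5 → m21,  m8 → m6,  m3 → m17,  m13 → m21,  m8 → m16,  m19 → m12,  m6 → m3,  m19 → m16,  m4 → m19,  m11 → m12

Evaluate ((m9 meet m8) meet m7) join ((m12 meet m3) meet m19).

m9 ∧ m8 = m8
m8 ∧ m7 = m4
m12 ∧ m3 = m12
m12 ∧ m19 = m19
m4 ∨ m19 = m19

m19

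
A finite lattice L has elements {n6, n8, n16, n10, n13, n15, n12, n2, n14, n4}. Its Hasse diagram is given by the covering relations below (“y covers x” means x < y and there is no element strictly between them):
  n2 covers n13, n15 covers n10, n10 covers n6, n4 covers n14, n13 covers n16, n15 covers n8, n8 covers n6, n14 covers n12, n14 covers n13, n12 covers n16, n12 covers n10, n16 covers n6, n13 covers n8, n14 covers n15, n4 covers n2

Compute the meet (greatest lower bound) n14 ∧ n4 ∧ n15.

Common lower bounds of {n14, n4, n15}: n10, n15, n6, n8.
The greatest among these is n15.

n15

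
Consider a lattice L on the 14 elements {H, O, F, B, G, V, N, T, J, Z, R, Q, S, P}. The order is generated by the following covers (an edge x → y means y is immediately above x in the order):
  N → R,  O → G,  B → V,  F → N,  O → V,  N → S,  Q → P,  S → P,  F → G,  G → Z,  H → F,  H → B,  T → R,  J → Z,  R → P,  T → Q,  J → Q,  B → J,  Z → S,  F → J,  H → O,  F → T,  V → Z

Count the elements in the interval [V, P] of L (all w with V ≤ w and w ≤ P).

4

The interval [V, P] = {P, S, V, Z}, which has 4 elements.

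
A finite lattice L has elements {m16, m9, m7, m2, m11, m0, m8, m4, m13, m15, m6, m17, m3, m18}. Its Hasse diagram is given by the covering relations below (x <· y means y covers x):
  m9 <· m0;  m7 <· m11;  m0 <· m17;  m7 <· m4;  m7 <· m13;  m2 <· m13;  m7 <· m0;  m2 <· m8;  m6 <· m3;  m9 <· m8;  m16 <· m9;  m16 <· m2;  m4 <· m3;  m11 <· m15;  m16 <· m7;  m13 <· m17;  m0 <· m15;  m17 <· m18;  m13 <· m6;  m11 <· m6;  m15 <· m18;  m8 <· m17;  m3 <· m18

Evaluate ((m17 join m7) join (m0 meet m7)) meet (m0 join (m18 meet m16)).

m0

m17 ∨ m7 = m17
m0 ∧ m7 = m7
m17 ∨ m7 = m17
m18 ∧ m16 = m16
m0 ∨ m16 = m0
m17 ∧ m0 = m0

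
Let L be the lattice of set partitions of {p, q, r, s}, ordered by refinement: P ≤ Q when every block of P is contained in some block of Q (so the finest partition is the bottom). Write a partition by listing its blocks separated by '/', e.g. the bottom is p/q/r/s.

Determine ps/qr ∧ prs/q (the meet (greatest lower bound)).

ps/q/r

Common lower bounds of {ps/qr, prs/q}: p/q/r/s, ps/q/r.
The greatest among these is ps/q/r.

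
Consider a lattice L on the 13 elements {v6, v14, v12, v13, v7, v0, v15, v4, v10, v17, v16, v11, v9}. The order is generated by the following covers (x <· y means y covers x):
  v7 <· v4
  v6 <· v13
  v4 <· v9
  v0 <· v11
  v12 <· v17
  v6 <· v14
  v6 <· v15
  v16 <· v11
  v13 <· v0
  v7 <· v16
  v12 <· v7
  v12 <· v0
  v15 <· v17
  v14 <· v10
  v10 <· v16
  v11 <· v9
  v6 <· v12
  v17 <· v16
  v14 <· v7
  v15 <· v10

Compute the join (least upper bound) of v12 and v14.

v7

Common upper bounds of {v12, v14}: v11, v16, v4, v7, v9.
The least among these is v7.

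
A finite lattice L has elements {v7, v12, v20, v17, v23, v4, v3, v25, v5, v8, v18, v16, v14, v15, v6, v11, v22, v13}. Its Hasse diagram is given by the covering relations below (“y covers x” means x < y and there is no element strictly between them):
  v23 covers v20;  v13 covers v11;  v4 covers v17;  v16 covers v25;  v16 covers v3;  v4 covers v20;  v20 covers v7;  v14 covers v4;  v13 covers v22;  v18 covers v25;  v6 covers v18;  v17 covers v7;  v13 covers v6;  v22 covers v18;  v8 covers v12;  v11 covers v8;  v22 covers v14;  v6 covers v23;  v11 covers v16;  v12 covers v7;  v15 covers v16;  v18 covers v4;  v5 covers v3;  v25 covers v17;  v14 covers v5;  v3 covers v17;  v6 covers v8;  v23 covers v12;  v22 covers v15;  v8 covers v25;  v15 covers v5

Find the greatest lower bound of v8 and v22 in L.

Common lower bounds of {v8, v22}: v17, v25, v7.
The greatest among these is v25.

v25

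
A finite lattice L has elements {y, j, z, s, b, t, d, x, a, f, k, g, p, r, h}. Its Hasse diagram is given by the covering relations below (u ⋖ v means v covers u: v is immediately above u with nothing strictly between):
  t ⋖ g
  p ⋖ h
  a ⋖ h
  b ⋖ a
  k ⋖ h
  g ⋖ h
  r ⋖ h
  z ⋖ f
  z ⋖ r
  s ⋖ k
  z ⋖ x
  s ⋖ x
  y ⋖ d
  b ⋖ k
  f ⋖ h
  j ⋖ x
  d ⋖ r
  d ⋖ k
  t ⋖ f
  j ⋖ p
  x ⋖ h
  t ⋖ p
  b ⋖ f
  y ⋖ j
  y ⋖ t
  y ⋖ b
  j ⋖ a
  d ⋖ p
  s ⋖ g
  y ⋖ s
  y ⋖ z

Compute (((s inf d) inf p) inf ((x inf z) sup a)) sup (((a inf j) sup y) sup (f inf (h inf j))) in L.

s ∧ d = y
y ∧ p = y
x ∧ z = z
z ∨ a = h
y ∧ h = y
a ∧ j = j
j ∨ y = j
h ∧ j = j
f ∧ j = y
j ∨ y = j
y ∨ j = j

j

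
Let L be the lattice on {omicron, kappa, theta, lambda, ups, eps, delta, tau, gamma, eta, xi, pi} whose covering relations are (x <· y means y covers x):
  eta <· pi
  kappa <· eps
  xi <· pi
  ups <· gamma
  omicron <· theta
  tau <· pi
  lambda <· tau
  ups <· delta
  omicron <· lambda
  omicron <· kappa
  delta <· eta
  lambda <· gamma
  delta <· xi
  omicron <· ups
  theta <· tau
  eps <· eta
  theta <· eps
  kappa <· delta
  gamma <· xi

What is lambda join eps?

pi

Common upper bounds of {lambda, eps}: pi.
The least among these is pi.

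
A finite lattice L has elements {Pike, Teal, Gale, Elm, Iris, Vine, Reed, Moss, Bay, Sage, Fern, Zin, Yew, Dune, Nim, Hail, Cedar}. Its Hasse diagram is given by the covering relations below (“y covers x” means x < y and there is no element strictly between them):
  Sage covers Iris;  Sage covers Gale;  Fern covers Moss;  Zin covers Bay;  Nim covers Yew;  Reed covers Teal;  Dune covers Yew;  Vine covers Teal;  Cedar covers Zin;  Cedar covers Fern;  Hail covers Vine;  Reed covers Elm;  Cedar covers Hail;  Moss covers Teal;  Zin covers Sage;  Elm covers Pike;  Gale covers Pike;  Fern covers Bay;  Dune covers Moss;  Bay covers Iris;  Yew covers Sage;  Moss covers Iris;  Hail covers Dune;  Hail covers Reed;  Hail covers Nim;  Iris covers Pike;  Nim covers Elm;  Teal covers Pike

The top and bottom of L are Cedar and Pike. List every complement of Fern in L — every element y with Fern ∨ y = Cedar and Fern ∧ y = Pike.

Elm, Gale

Need y with Fern ∨ y = Cedar and Fern ∧ y = Pike.
Checking each element gives: Elm, Gale.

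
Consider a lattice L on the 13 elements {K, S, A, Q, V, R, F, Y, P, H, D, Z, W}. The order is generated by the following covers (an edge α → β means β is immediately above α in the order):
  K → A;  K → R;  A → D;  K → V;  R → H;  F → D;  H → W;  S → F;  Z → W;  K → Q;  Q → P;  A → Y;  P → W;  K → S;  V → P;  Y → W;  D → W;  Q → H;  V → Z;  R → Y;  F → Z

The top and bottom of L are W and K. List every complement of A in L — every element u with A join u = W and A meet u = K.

H, P, Q, V, Z

Need u with A ∨ u = W and A ∧ u = K.
Checking each element gives: H, P, Q, V, Z.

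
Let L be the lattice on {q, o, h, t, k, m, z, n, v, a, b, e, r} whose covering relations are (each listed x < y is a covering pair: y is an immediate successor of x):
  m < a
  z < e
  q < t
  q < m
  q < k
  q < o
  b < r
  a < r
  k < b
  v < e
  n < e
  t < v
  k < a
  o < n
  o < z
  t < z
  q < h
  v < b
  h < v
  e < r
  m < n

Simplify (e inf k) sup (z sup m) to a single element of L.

e

e ∧ k = q
z ∨ m = e
q ∨ e = e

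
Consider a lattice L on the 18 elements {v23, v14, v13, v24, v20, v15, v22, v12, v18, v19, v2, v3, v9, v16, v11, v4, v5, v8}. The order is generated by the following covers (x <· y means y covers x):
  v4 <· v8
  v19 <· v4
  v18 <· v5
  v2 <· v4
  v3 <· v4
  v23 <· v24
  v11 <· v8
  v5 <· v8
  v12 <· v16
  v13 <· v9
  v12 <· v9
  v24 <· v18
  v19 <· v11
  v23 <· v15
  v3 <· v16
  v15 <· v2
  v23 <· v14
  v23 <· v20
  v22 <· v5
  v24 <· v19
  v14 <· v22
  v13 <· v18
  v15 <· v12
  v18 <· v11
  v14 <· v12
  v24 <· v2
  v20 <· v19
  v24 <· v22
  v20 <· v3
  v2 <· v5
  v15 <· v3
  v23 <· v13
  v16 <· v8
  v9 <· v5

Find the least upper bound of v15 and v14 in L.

v12

Common upper bounds of {v15, v14}: v12, v16, v5, v8, v9.
The least among these is v12.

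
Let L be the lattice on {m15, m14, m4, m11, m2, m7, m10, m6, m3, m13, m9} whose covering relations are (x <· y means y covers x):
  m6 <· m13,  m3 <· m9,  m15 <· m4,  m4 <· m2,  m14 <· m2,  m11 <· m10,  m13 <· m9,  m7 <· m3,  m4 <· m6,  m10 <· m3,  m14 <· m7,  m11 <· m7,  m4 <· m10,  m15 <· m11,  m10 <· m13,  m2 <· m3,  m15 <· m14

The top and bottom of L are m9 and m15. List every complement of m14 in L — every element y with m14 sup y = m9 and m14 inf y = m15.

Need y with m14 ∨ y = m9 and m14 ∧ y = m15.
Checking each element gives: m13, m6.

m13, m6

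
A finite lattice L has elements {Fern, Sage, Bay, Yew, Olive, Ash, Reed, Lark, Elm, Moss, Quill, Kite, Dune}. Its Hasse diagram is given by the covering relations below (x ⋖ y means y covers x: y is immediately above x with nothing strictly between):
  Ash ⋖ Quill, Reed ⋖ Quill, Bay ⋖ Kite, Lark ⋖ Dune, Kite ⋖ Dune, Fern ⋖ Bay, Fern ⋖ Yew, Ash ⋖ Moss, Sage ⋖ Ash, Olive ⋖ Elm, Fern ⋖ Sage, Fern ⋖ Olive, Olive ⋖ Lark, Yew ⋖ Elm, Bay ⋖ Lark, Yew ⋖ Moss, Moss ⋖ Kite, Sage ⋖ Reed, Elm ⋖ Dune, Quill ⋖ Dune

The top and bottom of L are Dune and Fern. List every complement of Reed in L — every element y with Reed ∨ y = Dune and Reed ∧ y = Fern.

Need y with Reed ∨ y = Dune and Reed ∧ y = Fern.
Checking each element gives: Bay, Elm, Lark, Olive, Yew.

Bay, Elm, Lark, Olive, Yew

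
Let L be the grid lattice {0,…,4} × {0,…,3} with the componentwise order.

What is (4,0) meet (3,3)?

(3,0)

In a product of chains, the meet is componentwise min, giving (3,0).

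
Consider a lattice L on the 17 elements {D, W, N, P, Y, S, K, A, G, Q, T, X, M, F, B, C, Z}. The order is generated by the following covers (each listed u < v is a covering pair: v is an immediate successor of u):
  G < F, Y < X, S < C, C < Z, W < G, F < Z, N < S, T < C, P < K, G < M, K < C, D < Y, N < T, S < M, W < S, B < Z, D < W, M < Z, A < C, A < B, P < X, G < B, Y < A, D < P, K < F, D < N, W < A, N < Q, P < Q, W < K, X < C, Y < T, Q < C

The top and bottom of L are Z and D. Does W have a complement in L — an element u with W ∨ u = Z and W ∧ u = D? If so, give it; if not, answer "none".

none

For every candidate u, either W ∨ u ≠ Z or W ∧ u ≠ D; no complement exists.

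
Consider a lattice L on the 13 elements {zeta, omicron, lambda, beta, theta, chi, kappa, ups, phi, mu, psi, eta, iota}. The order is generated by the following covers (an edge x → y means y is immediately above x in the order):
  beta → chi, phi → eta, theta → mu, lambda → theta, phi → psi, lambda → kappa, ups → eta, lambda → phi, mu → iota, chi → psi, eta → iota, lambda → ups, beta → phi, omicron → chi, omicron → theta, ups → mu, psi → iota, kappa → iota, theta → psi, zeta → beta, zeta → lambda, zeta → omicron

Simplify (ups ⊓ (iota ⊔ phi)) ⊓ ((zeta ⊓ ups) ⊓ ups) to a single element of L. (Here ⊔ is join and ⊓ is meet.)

iota ∨ phi = iota
ups ∧ iota = ups
zeta ∧ ups = zeta
zeta ∧ ups = zeta
ups ∧ zeta = zeta

zeta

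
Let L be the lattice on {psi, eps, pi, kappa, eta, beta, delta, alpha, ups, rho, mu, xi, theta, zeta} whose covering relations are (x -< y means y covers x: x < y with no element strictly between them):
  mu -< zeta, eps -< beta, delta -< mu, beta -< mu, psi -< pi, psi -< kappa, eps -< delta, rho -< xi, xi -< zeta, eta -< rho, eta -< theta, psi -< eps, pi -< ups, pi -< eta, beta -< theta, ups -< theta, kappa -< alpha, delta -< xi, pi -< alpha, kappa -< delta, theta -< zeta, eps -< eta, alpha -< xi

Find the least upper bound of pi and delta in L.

xi

Common upper bounds of {pi, delta}: xi, zeta.
The least among these is xi.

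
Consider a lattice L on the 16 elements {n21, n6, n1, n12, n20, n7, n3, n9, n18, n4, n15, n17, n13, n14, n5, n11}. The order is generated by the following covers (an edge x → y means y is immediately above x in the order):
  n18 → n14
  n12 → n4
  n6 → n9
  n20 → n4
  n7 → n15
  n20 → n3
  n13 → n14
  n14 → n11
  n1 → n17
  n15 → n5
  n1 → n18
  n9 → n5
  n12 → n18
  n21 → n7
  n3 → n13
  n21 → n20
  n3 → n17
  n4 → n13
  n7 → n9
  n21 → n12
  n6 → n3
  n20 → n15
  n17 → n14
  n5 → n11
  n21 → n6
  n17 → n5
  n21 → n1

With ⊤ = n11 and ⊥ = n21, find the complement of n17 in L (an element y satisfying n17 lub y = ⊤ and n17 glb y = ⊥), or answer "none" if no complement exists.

For every candidate y, either n17 ∨ y ≠ n11 or n17 ∧ y ≠ n21; no complement exists.

none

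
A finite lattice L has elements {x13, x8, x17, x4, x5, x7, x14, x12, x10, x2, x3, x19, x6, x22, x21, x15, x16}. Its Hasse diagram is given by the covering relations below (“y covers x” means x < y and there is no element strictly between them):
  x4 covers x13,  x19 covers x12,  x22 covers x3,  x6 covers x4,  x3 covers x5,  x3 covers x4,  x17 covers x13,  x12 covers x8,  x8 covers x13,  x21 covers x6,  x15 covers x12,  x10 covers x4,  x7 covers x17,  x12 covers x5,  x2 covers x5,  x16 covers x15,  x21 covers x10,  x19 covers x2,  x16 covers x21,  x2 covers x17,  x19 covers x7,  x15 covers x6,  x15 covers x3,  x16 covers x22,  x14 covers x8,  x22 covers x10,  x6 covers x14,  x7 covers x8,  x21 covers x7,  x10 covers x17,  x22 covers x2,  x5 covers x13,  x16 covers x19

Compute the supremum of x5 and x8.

x12

Common upper bounds of {x5, x8}: x12, x15, x16, x19.
The least among these is x12.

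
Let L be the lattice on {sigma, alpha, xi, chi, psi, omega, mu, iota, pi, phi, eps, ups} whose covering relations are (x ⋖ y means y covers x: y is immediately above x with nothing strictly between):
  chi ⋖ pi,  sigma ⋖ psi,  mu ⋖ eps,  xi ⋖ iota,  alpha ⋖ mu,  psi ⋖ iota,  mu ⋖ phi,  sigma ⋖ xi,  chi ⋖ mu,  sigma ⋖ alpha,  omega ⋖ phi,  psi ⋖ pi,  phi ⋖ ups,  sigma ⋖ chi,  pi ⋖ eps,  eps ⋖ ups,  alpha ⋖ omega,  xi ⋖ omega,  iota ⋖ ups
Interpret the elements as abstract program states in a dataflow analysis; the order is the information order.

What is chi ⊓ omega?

sigma

Common lower bounds of {chi, omega}: sigma.
The greatest among these is sigma.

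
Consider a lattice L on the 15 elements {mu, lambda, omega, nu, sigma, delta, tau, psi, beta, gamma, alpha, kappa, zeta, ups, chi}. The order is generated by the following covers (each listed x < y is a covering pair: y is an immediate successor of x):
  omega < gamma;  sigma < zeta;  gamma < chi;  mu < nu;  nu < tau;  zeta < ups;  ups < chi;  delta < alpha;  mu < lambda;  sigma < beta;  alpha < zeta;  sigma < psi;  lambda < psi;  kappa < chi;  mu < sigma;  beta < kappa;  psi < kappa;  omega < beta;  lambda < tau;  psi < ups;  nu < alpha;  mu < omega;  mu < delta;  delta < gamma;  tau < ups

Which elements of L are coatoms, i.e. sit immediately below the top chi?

gamma, kappa, ups

The coatoms are exactly the elements covered by chi: gamma, kappa, ups.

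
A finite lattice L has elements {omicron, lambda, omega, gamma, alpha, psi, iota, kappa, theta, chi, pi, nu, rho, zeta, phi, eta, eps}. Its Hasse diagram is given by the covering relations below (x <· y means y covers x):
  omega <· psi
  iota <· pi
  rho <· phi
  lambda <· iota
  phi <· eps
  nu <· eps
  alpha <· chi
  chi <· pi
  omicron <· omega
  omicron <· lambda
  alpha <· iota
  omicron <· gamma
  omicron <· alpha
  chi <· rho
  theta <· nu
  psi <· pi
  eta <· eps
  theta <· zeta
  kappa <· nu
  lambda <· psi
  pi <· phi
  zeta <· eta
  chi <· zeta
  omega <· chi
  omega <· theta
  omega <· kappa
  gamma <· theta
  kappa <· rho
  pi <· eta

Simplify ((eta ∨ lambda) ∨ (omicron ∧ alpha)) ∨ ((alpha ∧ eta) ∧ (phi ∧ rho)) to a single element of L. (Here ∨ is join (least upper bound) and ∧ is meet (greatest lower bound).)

eta

eta ∨ lambda = eta
omicron ∧ alpha = omicron
eta ∨ omicron = eta
alpha ∧ eta = alpha
phi ∧ rho = rho
alpha ∧ rho = alpha
eta ∨ alpha = eta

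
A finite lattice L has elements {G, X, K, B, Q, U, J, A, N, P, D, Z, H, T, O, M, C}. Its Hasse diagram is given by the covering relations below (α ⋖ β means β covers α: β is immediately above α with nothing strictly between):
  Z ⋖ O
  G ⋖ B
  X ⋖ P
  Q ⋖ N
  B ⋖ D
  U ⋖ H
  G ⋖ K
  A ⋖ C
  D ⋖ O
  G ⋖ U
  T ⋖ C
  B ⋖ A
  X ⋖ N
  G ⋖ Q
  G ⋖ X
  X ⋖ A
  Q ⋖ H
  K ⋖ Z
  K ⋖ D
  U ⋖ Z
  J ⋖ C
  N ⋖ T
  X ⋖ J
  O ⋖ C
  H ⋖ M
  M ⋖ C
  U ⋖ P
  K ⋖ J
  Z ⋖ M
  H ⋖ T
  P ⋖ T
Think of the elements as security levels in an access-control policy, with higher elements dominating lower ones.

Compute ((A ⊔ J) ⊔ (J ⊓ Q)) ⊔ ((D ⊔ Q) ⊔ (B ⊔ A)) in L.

C

A ∨ J = C
J ∧ Q = G
C ∨ G = C
D ∨ Q = C
B ∨ A = A
C ∨ A = C
C ∨ C = C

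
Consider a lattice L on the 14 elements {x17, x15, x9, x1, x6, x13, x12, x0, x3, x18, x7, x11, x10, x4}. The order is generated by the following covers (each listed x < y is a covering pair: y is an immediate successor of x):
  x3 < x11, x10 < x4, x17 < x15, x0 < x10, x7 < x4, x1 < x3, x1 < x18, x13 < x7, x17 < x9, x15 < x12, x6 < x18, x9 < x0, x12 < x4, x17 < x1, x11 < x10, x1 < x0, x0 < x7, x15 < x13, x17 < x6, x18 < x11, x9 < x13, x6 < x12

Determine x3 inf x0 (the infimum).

x1

Common lower bounds of {x3, x0}: x1, x17.
The greatest among these is x1.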